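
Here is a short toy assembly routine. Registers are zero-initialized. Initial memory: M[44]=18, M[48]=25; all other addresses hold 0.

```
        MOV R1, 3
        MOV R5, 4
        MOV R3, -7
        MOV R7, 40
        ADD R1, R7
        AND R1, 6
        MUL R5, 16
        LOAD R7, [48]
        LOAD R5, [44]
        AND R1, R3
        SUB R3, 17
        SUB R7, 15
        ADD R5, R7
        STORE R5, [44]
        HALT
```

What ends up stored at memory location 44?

28

R1=3
R5=4
R3=-7
R7=40
R1=3+40=43
R1=43&6=2
R5=4*16=64
R7=M[48]=25
R5=M[44]=18
R1=2&(-7)=0
R3=(-7)-17=-24
R7=25-15=10
R5=18+10=28
STORE R5, [44] → M[44]=28
halt.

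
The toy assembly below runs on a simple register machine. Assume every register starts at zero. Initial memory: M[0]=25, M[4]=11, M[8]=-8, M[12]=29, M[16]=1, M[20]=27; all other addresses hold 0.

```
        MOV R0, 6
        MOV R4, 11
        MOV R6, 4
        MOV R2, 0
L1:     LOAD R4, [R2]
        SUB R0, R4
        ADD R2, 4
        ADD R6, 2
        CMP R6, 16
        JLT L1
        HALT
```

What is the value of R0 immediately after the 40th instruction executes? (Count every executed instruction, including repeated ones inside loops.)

-79

MOV R0, 6 → R0=6
MOV R4, 11 → R4=11
MOV R6, 4 → R6=4
MOV R2, 0 → R2=0
LOAD R4, [R2] → R4=M[0]=25
SUB R0, R4 → R0=6-25=-19
ADD R2, 4 → R2=0+4=4
ADD R6, 2 → R6=4+2=6
CMP R6, 16  (cmp 6,16)
JLT L1: taken
LOAD R4, [R2] → R4=M[4]=11
SUB R0, R4 → R0=(-19)-11=-30
ADD R2, 4 → R2=4+4=8
ADD R6, 2 → R6=6+2=8
CMP R6, 16  (cmp 8,16)
JLT L1: taken
LOAD R4, [R2] → R4=M[8]=-8
SUB R0, R4 → R0=(-30)-(-8)=-22
ADD R2, 4 → R2=8+4=12
ADD R6, 2 → R6=8+2=10
CMP R6, 16  (cmp 10,16)
JLT L1: taken
LOAD R4, [R2] → R4=M[12]=29
SUB R0, R4 → R0=(-22)-29=-51
ADD R2, 4 → R2=12+4=16
ADD R6, 2 → R6=10+2=12
CMP R6, 16  (cmp 12,16)
JLT L1: taken
LOAD R4, [R2] → R4=M[16]=1
SUB R0, R4 → R0=(-51)-1=-52
ADD R2, 4 → R2=16+4=20
ADD R6, 2 → R6=12+2=14
CMP R6, 16  (cmp 14,16)
JLT L1: taken
LOAD R4, [R2] → R4=M[20]=27
SUB R0, R4 → R0=(-52)-27=-79
ADD R2, 4 → R2=20+4=24
ADD R6, 2 → R6=14+2=16
CMP R6, 16  (cmp 16,16)
JLT L1: not taken
After step 40: R0 = -79.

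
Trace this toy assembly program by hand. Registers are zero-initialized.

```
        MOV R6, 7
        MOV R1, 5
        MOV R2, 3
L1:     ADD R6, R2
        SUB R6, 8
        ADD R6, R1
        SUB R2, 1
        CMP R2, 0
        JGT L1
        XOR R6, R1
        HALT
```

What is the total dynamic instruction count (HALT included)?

23

after MOV R6, 7: R6=7
after MOV R1, 5: R1=5
after MOV R2, 3: R2=3
after ADD R6, R2: R6=7+3=10
after SUB R6, 8: R6=10-8=2
after ADD R6, R1: R6=2+5=7
after SUB R2, 1: R2=3-1=2
CMP R2, 0  (cmp 2,0)
JGT L1: taken
after ADD R6, R2: R6=7+2=9
after SUB R6, 8: R6=9-8=1
after ADD R6, R1: R6=1+5=6
after SUB R2, 1: R2=2-1=1
CMP R2, 0  (cmp 1,0)
JGT L1: taken
after ADD R6, R2: R6=6+1=7
after SUB R6, 8: R6=7-8=-1
after ADD R6, R1: R6=(-1)+5=4
after SUB R2, 1: R2=1-1=0
CMP R2, 0  (cmp 0,0)
JGT L1: not taken
after XOR R6, R1: R6=4^5=1
halt.
Total executed instructions: 23.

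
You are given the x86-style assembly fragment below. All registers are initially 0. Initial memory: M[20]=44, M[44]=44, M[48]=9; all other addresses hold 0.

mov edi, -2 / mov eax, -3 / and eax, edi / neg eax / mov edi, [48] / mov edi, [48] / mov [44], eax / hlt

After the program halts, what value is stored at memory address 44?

after mov edi, -2: edi=-2
after mov eax, -3: eax=-3
after and eax, edi: eax=(-3)&(-2)=-4
after neg eax: eax=-(-4)=4
after mov edi, [48]: edi=M[48]=9
after mov edi, [48]: edi=M[48]=9
mov [44], eax → M[44]=4
halt.

4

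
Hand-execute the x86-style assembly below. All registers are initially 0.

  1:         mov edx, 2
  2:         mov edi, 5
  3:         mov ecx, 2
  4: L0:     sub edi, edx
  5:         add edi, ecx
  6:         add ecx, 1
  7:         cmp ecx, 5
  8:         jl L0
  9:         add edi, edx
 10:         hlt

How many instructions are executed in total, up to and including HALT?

20

after mov edx, 2: edx=2
after mov edi, 5: edi=5
after mov ecx, 2: ecx=2
after sub edi, edx: edi=5-2=3
after add edi, ecx: edi=3+2=5
after add ecx, 1: ecx=2+1=3
cmp ecx, 5  (cmp 3,5)
jl L0: taken
after sub edi, edx: edi=5-2=3
after add edi, ecx: edi=3+3=6
after add ecx, 1: ecx=3+1=4
cmp ecx, 5  (cmp 4,5)
jl L0: taken
after sub edi, edx: edi=6-2=4
after add edi, ecx: edi=4+4=8
after add ecx, 1: ecx=4+1=5
cmp ecx, 5  (cmp 5,5)
jl L0: not taken
after add edi, edx: edi=8+2=10
halt.
Total executed instructions: 20.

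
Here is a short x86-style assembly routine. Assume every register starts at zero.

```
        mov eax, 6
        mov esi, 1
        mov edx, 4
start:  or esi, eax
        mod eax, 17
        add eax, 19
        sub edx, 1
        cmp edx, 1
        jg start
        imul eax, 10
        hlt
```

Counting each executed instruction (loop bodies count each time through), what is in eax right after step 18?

29

eax=6
esi=1
edx=4
esi=1|6=7
eax=6%17=6
eax=6+19=25
edx=4-1=3
cmp edx, 1  (cmp 3,1)
jg start: taken
esi=7|25=31
eax=25%17=8
eax=8+19=27
edx=3-1=2
cmp edx, 1  (cmp 2,1)
jg start: taken
esi=31|27=31
eax=27%17=10
eax=10+19=29
After step 18: eax = 29.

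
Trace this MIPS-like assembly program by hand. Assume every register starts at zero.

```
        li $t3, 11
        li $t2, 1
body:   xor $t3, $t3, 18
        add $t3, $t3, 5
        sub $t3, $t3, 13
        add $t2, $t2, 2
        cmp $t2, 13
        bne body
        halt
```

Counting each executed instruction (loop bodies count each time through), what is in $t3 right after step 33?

after li $t3, 11: $t3=11
after li $t2, 1: $t2=1
after xor $t3, $t3, 18: $t3=11^18=25
after add $t3, $t3, 5: $t3=25+5=30
after sub $t3, $t3, 13: $t3=30-13=17
after add $t2, $t2, 2: $t2=1+2=3
cmp $t2, 13  (cmp 3,13)
bne body: taken
after xor $t3, $t3, 18: $t3=17^18=3
after add $t3, $t3, 5: $t3=3+5=8
after sub $t3, $t3, 13: $t3=8-13=-5
after add $t2, $t2, 2: $t2=3+2=5
cmp $t2, 13  (cmp 5,13)
bne body: taken
after xor $t3, $t3, 18: $t3=(-5)^18=-23
after add $t3, $t3, 5: $t3=(-23)+5=-18
after sub $t3, $t3, 13: $t3=(-18)-13=-31
after add $t2, $t2, 2: $t2=5+2=7
cmp $t2, 13  (cmp 7,13)
bne body: taken
after xor $t3, $t3, 18: $t3=(-31)^18=-13
after add $t3, $t3, 5: $t3=(-13)+5=-8
after sub $t3, $t3, 13: $t3=(-8)-13=-21
after add $t2, $t2, 2: $t2=7+2=9
cmp $t2, 13  (cmp 9,13)
bne body: taken
after xor $t3, $t3, 18: $t3=(-21)^18=-7
after add $t3, $t3, 5: $t3=(-7)+5=-2
after sub $t3, $t3, 13: $t3=(-2)-13=-15
after add $t2, $t2, 2: $t2=9+2=11
cmp $t2, 13  (cmp 11,13)
bne body: taken
after xor $t3, $t3, 18: $t3=(-15)^18=-29
After step 33: $t3 = -29.

-29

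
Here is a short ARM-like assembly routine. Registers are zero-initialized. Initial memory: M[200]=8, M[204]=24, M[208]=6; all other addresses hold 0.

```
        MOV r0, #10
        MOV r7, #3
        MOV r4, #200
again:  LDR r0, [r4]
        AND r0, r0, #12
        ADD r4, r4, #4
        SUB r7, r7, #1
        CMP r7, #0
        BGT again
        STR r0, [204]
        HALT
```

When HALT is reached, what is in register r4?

r0=10
r7=3
r4=200
r0=M[200]=8
r0=8&12=8
r4=200+4=204
r7=3-1=2
CMP r7, #0  (cmp 2,0)
BGT again: taken
r0=M[204]=24
r0=24&12=8
r4=204+4=208
r7=2-1=1
CMP r7, #0  (cmp 1,0)
BGT again: taken
r0=M[208]=6
r0=6&12=4
r4=208+4=212
r7=1-1=0
CMP r7, #0  (cmp 0,0)
BGT again: not taken
STR r0, [204] → M[204]=4
halt.

212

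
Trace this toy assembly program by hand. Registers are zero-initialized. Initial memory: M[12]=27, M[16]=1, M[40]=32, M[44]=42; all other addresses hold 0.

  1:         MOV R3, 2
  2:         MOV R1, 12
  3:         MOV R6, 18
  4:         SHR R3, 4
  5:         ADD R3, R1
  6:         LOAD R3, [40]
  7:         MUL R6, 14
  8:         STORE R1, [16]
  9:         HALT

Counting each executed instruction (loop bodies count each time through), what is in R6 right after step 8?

252

after MOV R3, 2: R3=2
after MOV R1, 12: R1=12
after MOV R6, 18: R6=18
after SHR R3, 4: R3=2>>4=0
after ADD R3, R1: R3=0+12=12
after LOAD R3, [40]: R3=M[40]=32
after MUL R6, 14: R6=18*14=252
STORE R1, [16] → M[16]=12
After step 8: R6 = 252.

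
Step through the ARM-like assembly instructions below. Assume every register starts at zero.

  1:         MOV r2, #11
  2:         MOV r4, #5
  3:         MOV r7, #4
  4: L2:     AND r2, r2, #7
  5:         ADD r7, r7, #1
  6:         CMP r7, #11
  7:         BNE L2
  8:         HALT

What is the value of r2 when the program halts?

3

after MOV r2, #11: r2=11
after MOV r4, #5: r4=5
after MOV r7, #4: r7=4
after AND r2, r2, #7: r2=11&7=3
after ADD r7, r7, #1: r7=4+1=5
CMP r7, #11  (cmp 5,11)
BNE L2: taken
after AND r2, r2, #7: r2=3&7=3
after ADD r7, r7, #1: r7=5+1=6
CMP r7, #11  (cmp 6,11)
BNE L2: taken
after AND r2, r2, #7: r2=3&7=3
after ADD r7, r7, #1: r7=6+1=7
CMP r7, #11  (cmp 7,11)
BNE L2: taken
after AND r2, r2, #7: r2=3&7=3
after ADD r7, r7, #1: r7=7+1=8
CMP r7, #11  (cmp 8,11)
BNE L2: taken
after AND r2, r2, #7: r2=3&7=3
after ADD r7, r7, #1: r7=8+1=9
CMP r7, #11  (cmp 9,11)
BNE L2: taken
after AND r2, r2, #7: r2=3&7=3
after ADD r7, r7, #1: r7=9+1=10
CMP r7, #11  (cmp 10,11)
BNE L2: taken
after AND r2, r2, #7: r2=3&7=3
after ADD r7, r7, #1: r7=10+1=11
CMP r7, #11  (cmp 11,11)
BNE L2: not taken
halt.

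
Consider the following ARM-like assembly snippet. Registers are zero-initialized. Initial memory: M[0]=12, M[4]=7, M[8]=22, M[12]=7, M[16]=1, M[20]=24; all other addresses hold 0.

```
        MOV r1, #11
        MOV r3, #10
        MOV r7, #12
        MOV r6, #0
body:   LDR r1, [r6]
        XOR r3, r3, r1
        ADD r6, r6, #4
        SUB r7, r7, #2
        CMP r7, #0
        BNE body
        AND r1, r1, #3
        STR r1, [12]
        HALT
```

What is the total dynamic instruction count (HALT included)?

43

after MOV r1, #11: r1=11
after MOV r3, #10: r3=10
after MOV r7, #12: r7=12
after MOV r6, #0: r6=0
after LDR r1, [r6]: r1=M[0]=12
after XOR r3, r3, r1: r3=10^12=6
after ADD r6, r6, #4: r6=0+4=4
after SUB r7, r7, #2: r7=12-2=10
CMP r7, #0  (cmp 10,0)
BNE body: taken
after LDR r1, [r6]: r1=M[4]=7
after XOR r3, r3, r1: r3=6^7=1
after ADD r6, r6, #4: r6=4+4=8
after SUB r7, r7, #2: r7=10-2=8
CMP r7, #0  (cmp 8,0)
BNE body: taken
after LDR r1, [r6]: r1=M[8]=22
after XOR r3, r3, r1: r3=1^22=23
after ADD r6, r6, #4: r6=8+4=12
after SUB r7, r7, #2: r7=8-2=6
CMP r7, #0  (cmp 6,0)
BNE body: taken
after LDR r1, [r6]: r1=M[12]=7
after XOR r3, r3, r1: r3=23^7=16
after ADD r6, r6, #4: r6=12+4=16
after SUB r7, r7, #2: r7=6-2=4
CMP r7, #0  (cmp 4,0)
BNE body: taken
after LDR r1, [r6]: r1=M[16]=1
after XOR r3, r3, r1: r3=16^1=17
after ADD r6, r6, #4: r6=16+4=20
after SUB r7, r7, #2: r7=4-2=2
CMP r7, #0  (cmp 2,0)
BNE body: taken
after LDR r1, [r6]: r1=M[20]=24
after XOR r3, r3, r1: r3=17^24=9
after ADD r6, r6, #4: r6=20+4=24
after SUB r7, r7, #2: r7=2-2=0
CMP r7, #0  (cmp 0,0)
BNE body: not taken
after AND r1, r1, #3: r1=24&3=0
STR r1, [12] → M[12]=0
halt.
Total executed instructions: 43.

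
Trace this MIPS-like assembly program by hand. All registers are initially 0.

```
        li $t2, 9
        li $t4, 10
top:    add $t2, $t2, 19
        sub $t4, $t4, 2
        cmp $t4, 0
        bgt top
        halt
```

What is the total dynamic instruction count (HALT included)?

23

after li $t2, 9: $t2=9
after li $t4, 10: $t4=10
after add $t2, $t2, 19: $t2=9+19=28
after sub $t4, $t4, 2: $t4=10-2=8
cmp $t4, 0  (cmp 8,0)
bgt top: taken
after add $t2, $t2, 19: $t2=28+19=47
after sub $t4, $t4, 2: $t4=8-2=6
cmp $t4, 0  (cmp 6,0)
bgt top: taken
after add $t2, $t2, 19: $t2=47+19=66
after sub $t4, $t4, 2: $t4=6-2=4
cmp $t4, 0  (cmp 4,0)
bgt top: taken
after add $t2, $t2, 19: $t2=66+19=85
after sub $t4, $t4, 2: $t4=4-2=2
cmp $t4, 0  (cmp 2,0)
bgt top: taken
after add $t2, $t2, 19: $t2=85+19=104
after sub $t4, $t4, 2: $t4=2-2=0
cmp $t4, 0  (cmp 0,0)
bgt top: not taken
halt.
Total executed instructions: 23.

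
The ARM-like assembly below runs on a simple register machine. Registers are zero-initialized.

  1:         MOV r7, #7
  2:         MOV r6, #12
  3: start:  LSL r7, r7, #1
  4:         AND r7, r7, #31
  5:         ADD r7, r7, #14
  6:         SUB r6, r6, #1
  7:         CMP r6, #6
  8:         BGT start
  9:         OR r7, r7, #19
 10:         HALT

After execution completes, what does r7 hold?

MOV r7, #7 → r7=7
MOV r6, #12 → r6=12
LSL r7, r7, #1 → r7=7<<1=14
AND r7, r7, #31 → r7=14&31=14
ADD r7, r7, #14 → r7=14+14=28
SUB r6, r6, #1 → r6=12-1=11
CMP r6, #6  (cmp 11,6)
BGT start: taken
LSL r7, r7, #1 → r7=28<<1=56
AND r7, r7, #31 → r7=56&31=24
ADD r7, r7, #14 → r7=24+14=38
SUB r6, r6, #1 → r6=11-1=10
CMP r6, #6  (cmp 10,6)
BGT start: taken
LSL r7, r7, #1 → r7=38<<1=76
AND r7, r7, #31 → r7=76&31=12
ADD r7, r7, #14 → r7=12+14=26
SUB r6, r6, #1 → r6=10-1=9
CMP r6, #6  (cmp 9,6)
BGT start: taken
LSL r7, r7, #1 → r7=26<<1=52
AND r7, r7, #31 → r7=52&31=20
ADD r7, r7, #14 → r7=20+14=34
SUB r6, r6, #1 → r6=9-1=8
CMP r6, #6  (cmp 8,6)
BGT start: taken
LSL r7, r7, #1 → r7=34<<1=68
AND r7, r7, #31 → r7=68&31=4
ADD r7, r7, #14 → r7=4+14=18
SUB r6, r6, #1 → r6=8-1=7
CMP r6, #6  (cmp 7,6)
BGT start: taken
LSL r7, r7, #1 → r7=18<<1=36
AND r7, r7, #31 → r7=36&31=4
ADD r7, r7, #14 → r7=4+14=18
SUB r6, r6, #1 → r6=7-1=6
CMP r6, #6  (cmp 6,6)
BGT start: not taken
OR r7, r7, #19 → r7=18|19=19
halt.

19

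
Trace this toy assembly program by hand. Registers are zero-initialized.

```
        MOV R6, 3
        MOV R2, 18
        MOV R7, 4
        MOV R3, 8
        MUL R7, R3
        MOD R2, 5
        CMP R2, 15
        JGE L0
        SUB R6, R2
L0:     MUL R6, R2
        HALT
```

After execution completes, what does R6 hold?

0

MOV R6, 3 → R6=3
MOV R2, 18 → R2=18
MOV R7, 4 → R7=4
MOV R3, 8 → R3=8
MUL R7, R3 → R7=4*8=32
MOD R2, 5 → R2=18%5=3
CMP R2, 15  (cmp 3,15)
JGE L0: not taken
SUB R6, R2 → R6=3-3=0
MUL R6, R2 → R6=0*3=0
halt.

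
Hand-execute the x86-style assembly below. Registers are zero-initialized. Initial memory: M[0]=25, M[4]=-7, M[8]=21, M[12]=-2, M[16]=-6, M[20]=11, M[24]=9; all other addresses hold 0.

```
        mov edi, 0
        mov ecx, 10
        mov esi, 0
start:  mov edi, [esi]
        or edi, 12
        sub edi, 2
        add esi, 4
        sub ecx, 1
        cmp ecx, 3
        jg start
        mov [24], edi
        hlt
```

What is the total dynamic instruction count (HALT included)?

mov edi, 0 → edi=0
mov ecx, 10 → ecx=10
mov esi, 0 → esi=0
mov edi, [esi] → edi=M[0]=25
or edi, 12 → edi=25|12=29
sub edi, 2 → edi=29-2=27
add esi, 4 → esi=0+4=4
sub ecx, 1 → ecx=10-1=9
cmp ecx, 3  (cmp 9,3)
jg start: taken
mov edi, [esi] → edi=M[4]=-7
or edi, 12 → edi=(-7)|12=-3
sub edi, 2 → edi=(-3)-2=-5
add esi, 4 → esi=4+4=8
sub ecx, 1 → ecx=9-1=8
cmp ecx, 3  (cmp 8,3)
jg start: taken
mov edi, [esi] → edi=M[8]=21
or edi, 12 → edi=21|12=29
sub edi, 2 → edi=29-2=27
add esi, 4 → esi=8+4=12
sub ecx, 1 → ecx=8-1=7
cmp ecx, 3  (cmp 7,3)
jg start: taken
mov edi, [esi] → edi=M[12]=-2
or edi, 12 → edi=(-2)|12=-2
sub edi, 2 → edi=(-2)-2=-4
add esi, 4 → esi=12+4=16
sub ecx, 1 → ecx=7-1=6
cmp ecx, 3  (cmp 6,3)
jg start: taken
mov edi, [esi] → edi=M[16]=-6
or edi, 12 → edi=(-6)|12=-2
sub edi, 2 → edi=(-2)-2=-4
add esi, 4 → esi=16+4=20
sub ecx, 1 → ecx=6-1=5
cmp ecx, 3  (cmp 5,3)
jg start: taken
mov edi, [esi] → edi=M[20]=11
or edi, 12 → edi=11|12=15
sub edi, 2 → edi=15-2=13
add esi, 4 → esi=20+4=24
sub ecx, 1 → ecx=5-1=4
cmp ecx, 3  (cmp 4,3)
jg start: taken
mov edi, [esi] → edi=M[24]=9
or edi, 12 → edi=9|12=13
sub edi, 2 → edi=13-2=11
add esi, 4 → esi=24+4=28
sub ecx, 1 → ecx=4-1=3
cmp ecx, 3  (cmp 3,3)
jg start: not taken
mov [24], edi → M[24]=11
halt.
Total executed instructions: 54.

54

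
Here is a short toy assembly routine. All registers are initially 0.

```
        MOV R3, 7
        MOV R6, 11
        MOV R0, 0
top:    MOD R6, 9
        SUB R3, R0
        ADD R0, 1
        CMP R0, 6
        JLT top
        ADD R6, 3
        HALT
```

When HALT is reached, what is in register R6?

5

MOV R3, 7 → R3=7
MOV R6, 11 → R6=11
MOV R0, 0 → R0=0
MOD R6, 9 → R6=11%9=2
SUB R3, R0 → R3=7-0=7
ADD R0, 1 → R0=0+1=1
CMP R0, 6  (cmp 1,6)
JLT top: taken
MOD R6, 9 → R6=2%9=2
SUB R3, R0 → R3=7-1=6
ADD R0, 1 → R0=1+1=2
CMP R0, 6  (cmp 2,6)
JLT top: taken
MOD R6, 9 → R6=2%9=2
SUB R3, R0 → R3=6-2=4
ADD R0, 1 → R0=2+1=3
CMP R0, 6  (cmp 3,6)
JLT top: taken
MOD R6, 9 → R6=2%9=2
SUB R3, R0 → R3=4-3=1
ADD R0, 1 → R0=3+1=4
CMP R0, 6  (cmp 4,6)
JLT top: taken
MOD R6, 9 → R6=2%9=2
SUB R3, R0 → R3=1-4=-3
ADD R0, 1 → R0=4+1=5
CMP R0, 6  (cmp 5,6)
JLT top: taken
MOD R6, 9 → R6=2%9=2
SUB R3, R0 → R3=(-3)-5=-8
ADD R0, 1 → R0=5+1=6
CMP R0, 6  (cmp 6,6)
JLT top: not taken
ADD R6, 3 → R6=2+3=5
halt.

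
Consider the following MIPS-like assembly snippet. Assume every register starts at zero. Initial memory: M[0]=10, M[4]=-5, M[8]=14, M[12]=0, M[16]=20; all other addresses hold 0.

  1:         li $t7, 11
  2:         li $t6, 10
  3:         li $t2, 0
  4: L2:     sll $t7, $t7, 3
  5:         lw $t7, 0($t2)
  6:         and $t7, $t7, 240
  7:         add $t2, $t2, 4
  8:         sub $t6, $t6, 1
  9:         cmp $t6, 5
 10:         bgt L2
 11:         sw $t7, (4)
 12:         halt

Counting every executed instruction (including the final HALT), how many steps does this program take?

after li $t7, 11: $t7=11
after li $t6, 10: $t6=10
after li $t2, 0: $t2=0
after sll $t7, $t7, 3: $t7=11<<3=88
after lw $t7, 0($t2): $t7=M[0]=10
after and $t7, $t7, 240: $t7=10&240=0
after add $t2, $t2, 4: $t2=0+4=4
after sub $t6, $t6, 1: $t6=10-1=9
cmp $t6, 5  (cmp 9,5)
bgt L2: taken
after sll $t7, $t7, 3: $t7=0<<3=0
after lw $t7, 0($t2): $t7=M[4]=-5
after and $t7, $t7, 240: $t7=(-5)&240=240
after add $t2, $t2, 4: $t2=4+4=8
after sub $t6, $t6, 1: $t6=9-1=8
cmp $t6, 5  (cmp 8,5)
bgt L2: taken
after sll $t7, $t7, 3: $t7=240<<3=1920
after lw $t7, 0($t2): $t7=M[8]=14
after and $t7, $t7, 240: $t7=14&240=0
after add $t2, $t2, 4: $t2=8+4=12
after sub $t6, $t6, 1: $t6=8-1=7
cmp $t6, 5  (cmp 7,5)
bgt L2: taken
after sll $t7, $t7, 3: $t7=0<<3=0
after lw $t7, 0($t2): $t7=M[12]=0
after and $t7, $t7, 240: $t7=0&240=0
after add $t2, $t2, 4: $t2=12+4=16
after sub $t6, $t6, 1: $t6=7-1=6
cmp $t6, 5  (cmp 6,5)
bgt L2: taken
after sll $t7, $t7, 3: $t7=0<<3=0
after lw $t7, 0($t2): $t7=M[16]=20
after and $t7, $t7, 240: $t7=20&240=16
after add $t2, $t2, 4: $t2=16+4=20
after sub $t6, $t6, 1: $t6=6-1=5
cmp $t6, 5  (cmp 5,5)
bgt L2: not taken
sw $t7, (4) → M[4]=16
halt.
Total executed instructions: 40.

40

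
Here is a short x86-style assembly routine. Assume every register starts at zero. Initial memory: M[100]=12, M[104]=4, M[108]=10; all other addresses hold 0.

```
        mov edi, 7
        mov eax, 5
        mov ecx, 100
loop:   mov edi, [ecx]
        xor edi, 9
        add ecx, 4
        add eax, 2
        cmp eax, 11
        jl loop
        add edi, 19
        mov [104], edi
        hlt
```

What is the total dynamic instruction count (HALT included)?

24

after mov edi, 7: edi=7
after mov eax, 5: eax=5
after mov ecx, 100: ecx=100
after mov edi, [ecx]: edi=M[100]=12
after xor edi, 9: edi=12^9=5
after add ecx, 4: ecx=100+4=104
after add eax, 2: eax=5+2=7
cmp eax, 11  (cmp 7,11)
jl loop: taken
after mov edi, [ecx]: edi=M[104]=4
after xor edi, 9: edi=4^9=13
after add ecx, 4: ecx=104+4=108
after add eax, 2: eax=7+2=9
cmp eax, 11  (cmp 9,11)
jl loop: taken
after mov edi, [ecx]: edi=M[108]=10
after xor edi, 9: edi=10^9=3
after add ecx, 4: ecx=108+4=112
after add eax, 2: eax=9+2=11
cmp eax, 11  (cmp 11,11)
jl loop: not taken
after add edi, 19: edi=3+19=22
mov [104], edi → M[104]=22
halt.
Total executed instructions: 24.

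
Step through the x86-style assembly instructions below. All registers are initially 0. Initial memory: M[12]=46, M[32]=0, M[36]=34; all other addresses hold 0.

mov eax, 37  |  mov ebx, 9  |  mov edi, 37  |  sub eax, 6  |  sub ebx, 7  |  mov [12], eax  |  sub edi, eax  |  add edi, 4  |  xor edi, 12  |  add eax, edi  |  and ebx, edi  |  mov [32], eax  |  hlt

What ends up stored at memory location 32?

mov eax, 37 → eax=37
mov ebx, 9 → ebx=9
mov edi, 37 → edi=37
sub eax, 6 → eax=37-6=31
sub ebx, 7 → ebx=9-7=2
mov [12], eax → M[12]=31
sub edi, eax → edi=37-31=6
add edi, 4 → edi=6+4=10
xor edi, 12 → edi=10^12=6
add eax, edi → eax=31+6=37
and ebx, edi → ebx=2&6=2
mov [32], eax → M[32]=37
halt.

37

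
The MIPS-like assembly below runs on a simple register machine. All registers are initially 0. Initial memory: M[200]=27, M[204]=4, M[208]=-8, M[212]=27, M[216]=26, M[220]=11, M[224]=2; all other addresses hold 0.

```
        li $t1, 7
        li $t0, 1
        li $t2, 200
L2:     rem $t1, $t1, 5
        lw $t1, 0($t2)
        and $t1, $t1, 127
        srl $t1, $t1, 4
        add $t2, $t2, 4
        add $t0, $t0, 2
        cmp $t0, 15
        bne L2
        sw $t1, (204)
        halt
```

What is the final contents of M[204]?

after li $t1, 7: $t1=7
after li $t0, 1: $t0=1
after li $t2, 200: $t2=200
after rem $t1, $t1, 5: $t1=7%5=2
after lw $t1, 0($t2): $t1=M[200]=27
after and $t1, $t1, 127: $t1=27&127=27
after srl $t1, $t1, 4: $t1=27>>4=1
after add $t2, $t2, 4: $t2=200+4=204
after add $t0, $t0, 2: $t0=1+2=3
cmp $t0, 15  (cmp 3,15)
bne L2: taken
after rem $t1, $t1, 5: $t1=1%5=1
after lw $t1, 0($t2): $t1=M[204]=4
after and $t1, $t1, 127: $t1=4&127=4
after srl $t1, $t1, 4: $t1=4>>4=0
after add $t2, $t2, 4: $t2=204+4=208
after add $t0, $t0, 2: $t0=3+2=5
cmp $t0, 15  (cmp 5,15)
bne L2: taken
after rem $t1, $t1, 5: $t1=0%5=0
after lw $t1, 0($t2): $t1=M[208]=-8
after and $t1, $t1, 127: $t1=(-8)&127=120
after srl $t1, $t1, 4: $t1=120>>4=7
after add $t2, $t2, 4: $t2=208+4=212
after add $t0, $t0, 2: $t0=5+2=7
cmp $t0, 15  (cmp 7,15)
bne L2: taken
after rem $t1, $t1, 5: $t1=7%5=2
after lw $t1, 0($t2): $t1=M[212]=27
after and $t1, $t1, 127: $t1=27&127=27
after srl $t1, $t1, 4: $t1=27>>4=1
after add $t2, $t2, 4: $t2=212+4=216
after add $t0, $t0, 2: $t0=7+2=9
cmp $t0, 15  (cmp 9,15)
bne L2: taken
after rem $t1, $t1, 5: $t1=1%5=1
after lw $t1, 0($t2): $t1=M[216]=26
after and $t1, $t1, 127: $t1=26&127=26
after srl $t1, $t1, 4: $t1=26>>4=1
after add $t2, $t2, 4: $t2=216+4=220
after add $t0, $t0, 2: $t0=9+2=11
cmp $t0, 15  (cmp 11,15)
bne L2: taken
after rem $t1, $t1, 5: $t1=1%5=1
after lw $t1, 0($t2): $t1=M[220]=11
after and $t1, $t1, 127: $t1=11&127=11
after srl $t1, $t1, 4: $t1=11>>4=0
after add $t2, $t2, 4: $t2=220+4=224
after add $t0, $t0, 2: $t0=11+2=13
cmp $t0, 15  (cmp 13,15)
bne L2: taken
after rem $t1, $t1, 5: $t1=0%5=0
after lw $t1, 0($t2): $t1=M[224]=2
after and $t1, $t1, 127: $t1=2&127=2
after srl $t1, $t1, 4: $t1=2>>4=0
after add $t2, $t2, 4: $t2=224+4=228
after add $t0, $t0, 2: $t0=13+2=15
cmp $t0, 15  (cmp 15,15)
bne L2: not taken
sw $t1, (204) → M[204]=0
halt.

0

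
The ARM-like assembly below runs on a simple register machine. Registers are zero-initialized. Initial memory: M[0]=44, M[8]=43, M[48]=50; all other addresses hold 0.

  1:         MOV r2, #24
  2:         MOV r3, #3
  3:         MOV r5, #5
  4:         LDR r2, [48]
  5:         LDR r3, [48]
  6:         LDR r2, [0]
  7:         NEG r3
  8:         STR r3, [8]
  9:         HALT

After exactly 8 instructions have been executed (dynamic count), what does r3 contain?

MOV r2, #24 → r2=24
MOV r3, #3 → r3=3
MOV r5, #5 → r5=5
LDR r2, [48] → r2=M[48]=50
LDR r3, [48] → r3=M[48]=50
LDR r2, [0] → r2=M[0]=44
NEG r3 → r3=-(50)=-50
STR r3, [8] → M[8]=-50
After step 8: r3 = -50.

-50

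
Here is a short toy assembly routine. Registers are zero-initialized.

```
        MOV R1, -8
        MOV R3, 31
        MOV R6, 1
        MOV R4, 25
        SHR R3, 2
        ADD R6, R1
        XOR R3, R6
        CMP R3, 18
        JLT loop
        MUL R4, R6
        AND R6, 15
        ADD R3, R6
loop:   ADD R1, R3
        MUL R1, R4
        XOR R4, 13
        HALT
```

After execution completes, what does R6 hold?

-7

after MOV R1, -8: R1=-8
after MOV R3, 31: R3=31
after MOV R6, 1: R6=1
after MOV R4, 25: R4=25
after SHR R3, 2: R3=31>>2=7
after ADD R6, R1: R6=1+(-8)=-7
after XOR R3, R6: R3=7^(-7)=-2
CMP R3, 18  (cmp -2,18)
JLT loop: taken
after ADD R1, R3: R1=(-8)+(-2)=-10
after MUL R1, R4: R1=(-10)*25=-250
after XOR R4, 13: R4=25^13=20
halt.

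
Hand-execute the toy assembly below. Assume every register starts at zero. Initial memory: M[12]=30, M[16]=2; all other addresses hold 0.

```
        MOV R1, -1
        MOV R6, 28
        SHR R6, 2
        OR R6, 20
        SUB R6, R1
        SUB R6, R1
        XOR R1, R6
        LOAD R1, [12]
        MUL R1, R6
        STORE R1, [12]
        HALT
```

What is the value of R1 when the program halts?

750

after MOV R1, -1: R1=-1
after MOV R6, 28: R6=28
after SHR R6, 2: R6=28>>2=7
after OR R6, 20: R6=7|20=23
after SUB R6, R1: R6=23-(-1)=24
after SUB R6, R1: R6=24-(-1)=25
after XOR R1, R6: R1=(-1)^25=-26
after LOAD R1, [12]: R1=M[12]=30
after MUL R1, R6: R1=30*25=750
STORE R1, [12] → M[12]=750
halt.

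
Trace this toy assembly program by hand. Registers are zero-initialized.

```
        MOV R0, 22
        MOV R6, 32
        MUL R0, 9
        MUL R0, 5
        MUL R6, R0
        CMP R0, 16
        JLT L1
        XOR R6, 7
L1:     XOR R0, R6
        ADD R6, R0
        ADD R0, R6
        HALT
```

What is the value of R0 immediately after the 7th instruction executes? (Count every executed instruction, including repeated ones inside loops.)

after MOV R0, 22: R0=22
after MOV R6, 32: R6=32
after MUL R0, 9: R0=22*9=198
after MUL R0, 5: R0=198*5=990
after MUL R6, R0: R6=32*990=31680
CMP R0, 16  (cmp 990,16)
JLT L1: not taken
After step 7: R0 = 990.

990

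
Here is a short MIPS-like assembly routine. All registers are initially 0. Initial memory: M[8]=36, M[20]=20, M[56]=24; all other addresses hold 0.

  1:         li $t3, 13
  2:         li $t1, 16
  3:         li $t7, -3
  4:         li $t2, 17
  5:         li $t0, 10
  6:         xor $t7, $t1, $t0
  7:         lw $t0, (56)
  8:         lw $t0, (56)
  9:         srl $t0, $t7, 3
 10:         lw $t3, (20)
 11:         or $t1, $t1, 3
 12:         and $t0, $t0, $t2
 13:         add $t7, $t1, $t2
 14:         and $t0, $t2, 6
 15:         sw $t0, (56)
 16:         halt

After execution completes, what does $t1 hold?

19

$t3=13
$t1=16
$t7=-3
$t2=17
$t0=10
$t7=16^10=26
$t0=M[56]=24
$t0=M[56]=24
$t0=26>>3=3
$t3=M[20]=20
$t1=16|3=19
$t0=3&17=1
$t7=19+17=36
$t0=17&6=0
sw $t0, (56) → M[56]=0
halt.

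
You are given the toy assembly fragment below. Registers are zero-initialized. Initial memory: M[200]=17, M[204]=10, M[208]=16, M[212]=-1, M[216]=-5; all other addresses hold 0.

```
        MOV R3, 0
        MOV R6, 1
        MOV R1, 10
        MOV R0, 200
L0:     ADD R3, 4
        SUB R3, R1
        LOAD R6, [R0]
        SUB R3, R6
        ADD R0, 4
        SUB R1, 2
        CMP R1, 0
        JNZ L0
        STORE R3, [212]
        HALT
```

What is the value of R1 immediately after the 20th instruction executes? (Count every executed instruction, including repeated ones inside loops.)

6

MOV R3, 0 → R3=0
MOV R6, 1 → R6=1
MOV R1, 10 → R1=10
MOV R0, 200 → R0=200
ADD R3, 4 → R3=0+4=4
SUB R3, R1 → R3=4-10=-6
LOAD R6, [R0] → R6=M[200]=17
SUB R3, R6 → R3=(-6)-17=-23
ADD R0, 4 → R0=200+4=204
SUB R1, 2 → R1=10-2=8
CMP R1, 0  (cmp 8,0)
JNZ L0: taken
ADD R3, 4 → R3=(-23)+4=-19
SUB R3, R1 → R3=(-19)-8=-27
LOAD R6, [R0] → R6=M[204]=10
SUB R3, R6 → R3=(-27)-10=-37
ADD R0, 4 → R0=204+4=208
SUB R1, 2 → R1=8-2=6
CMP R1, 0  (cmp 6,0)
JNZ L0: taken
After step 20: R1 = 6.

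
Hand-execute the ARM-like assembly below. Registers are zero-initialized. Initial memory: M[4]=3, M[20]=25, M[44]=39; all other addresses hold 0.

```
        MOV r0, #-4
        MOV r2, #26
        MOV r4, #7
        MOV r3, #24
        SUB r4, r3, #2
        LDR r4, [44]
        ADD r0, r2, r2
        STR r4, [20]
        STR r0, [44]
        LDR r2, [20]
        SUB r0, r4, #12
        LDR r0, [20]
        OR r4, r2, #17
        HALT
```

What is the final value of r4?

55

r0=-4
r2=26
r4=7
r3=24
r4=24-2=22
r4=M[44]=39
r0=26+26=52
STR r4, [20] → M[20]=39
STR r0, [44] → M[44]=52
r2=M[20]=39
r0=39-12=27
r0=M[20]=39
r4=39|17=55
halt.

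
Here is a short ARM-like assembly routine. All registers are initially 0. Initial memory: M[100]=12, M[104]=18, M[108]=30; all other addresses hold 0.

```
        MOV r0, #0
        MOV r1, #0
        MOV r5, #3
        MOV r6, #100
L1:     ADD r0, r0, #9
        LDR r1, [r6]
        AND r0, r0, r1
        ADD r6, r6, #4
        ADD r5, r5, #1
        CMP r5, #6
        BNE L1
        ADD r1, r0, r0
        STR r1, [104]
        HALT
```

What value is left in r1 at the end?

MOV r0, #0 → r0=0
MOV r1, #0 → r1=0
MOV r5, #3 → r5=3
MOV r6, #100 → r6=100
ADD r0, r0, #9 → r0=0+9=9
LDR r1, [r6] → r1=M[100]=12
AND r0, r0, r1 → r0=9&12=8
ADD r6, r6, #4 → r6=100+4=104
ADD r5, r5, #1 → r5=3+1=4
CMP r5, #6  (cmp 4,6)
BNE L1: taken
ADD r0, r0, #9 → r0=8+9=17
LDR r1, [r6] → r1=M[104]=18
AND r0, r0, r1 → r0=17&18=16
ADD r6, r6, #4 → r6=104+4=108
ADD r5, r5, #1 → r5=4+1=5
CMP r5, #6  (cmp 5,6)
BNE L1: taken
ADD r0, r0, #9 → r0=16+9=25
LDR r1, [r6] → r1=M[108]=30
AND r0, r0, r1 → r0=25&30=24
ADD r6, r6, #4 → r6=108+4=112
ADD r5, r5, #1 → r5=5+1=6
CMP r5, #6  (cmp 6,6)
BNE L1: not taken
ADD r1, r0, r0 → r1=24+24=48
STR r1, [104] → M[104]=48
halt.

48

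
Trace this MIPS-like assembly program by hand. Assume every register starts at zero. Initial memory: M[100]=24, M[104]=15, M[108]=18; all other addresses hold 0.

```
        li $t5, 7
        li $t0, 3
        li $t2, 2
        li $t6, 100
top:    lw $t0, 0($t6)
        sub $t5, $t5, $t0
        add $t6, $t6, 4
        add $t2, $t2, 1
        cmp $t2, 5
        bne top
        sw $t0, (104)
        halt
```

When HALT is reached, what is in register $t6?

112

li $t5, 7 → $t5=7
li $t0, 3 → $t0=3
li $t2, 2 → $t2=2
li $t6, 100 → $t6=100
lw $t0, 0($t6) → $t0=M[100]=24
sub $t5, $t5, $t0 → $t5=7-24=-17
add $t6, $t6, 4 → $t6=100+4=104
add $t2, $t2, 1 → $t2=2+1=3
cmp $t2, 5  (cmp 3,5)
bne top: taken
lw $t0, 0($t6) → $t0=M[104]=15
sub $t5, $t5, $t0 → $t5=(-17)-15=-32
add $t6, $t6, 4 → $t6=104+4=108
add $t2, $t2, 1 → $t2=3+1=4
cmp $t2, 5  (cmp 4,5)
bne top: taken
lw $t0, 0($t6) → $t0=M[108]=18
sub $t5, $t5, $t0 → $t5=(-32)-18=-50
add $t6, $t6, 4 → $t6=108+4=112
add $t2, $t2, 1 → $t2=4+1=5
cmp $t2, 5  (cmp 5,5)
bne top: not taken
sw $t0, (104) → M[104]=18
halt.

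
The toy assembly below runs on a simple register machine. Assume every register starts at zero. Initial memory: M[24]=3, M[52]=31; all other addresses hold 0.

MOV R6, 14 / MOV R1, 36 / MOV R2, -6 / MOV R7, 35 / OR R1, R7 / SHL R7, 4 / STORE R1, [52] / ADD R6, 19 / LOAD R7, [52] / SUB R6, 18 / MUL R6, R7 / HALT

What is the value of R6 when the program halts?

585

R6=14
R1=36
R2=-6
R7=35
R1=36|35=39
R7=35<<4=560
STORE R1, [52] → M[52]=39
R6=14+19=33
R7=M[52]=39
R6=33-18=15
R6=15*39=585
halt.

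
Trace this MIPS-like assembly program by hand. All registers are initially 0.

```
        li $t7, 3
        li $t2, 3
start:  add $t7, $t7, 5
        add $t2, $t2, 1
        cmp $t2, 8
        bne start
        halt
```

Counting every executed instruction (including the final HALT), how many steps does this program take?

23

$t7=3
$t2=3
$t7=3+5=8
$t2=3+1=4
cmp $t2, 8  (cmp 4,8)
bne start: taken
$t7=8+5=13
$t2=4+1=5
cmp $t2, 8  (cmp 5,8)
bne start: taken
$t7=13+5=18
$t2=5+1=6
cmp $t2, 8  (cmp 6,8)
bne start: taken
$t7=18+5=23
$t2=6+1=7
cmp $t2, 8  (cmp 7,8)
bne start: taken
$t7=23+5=28
$t2=7+1=8
cmp $t2, 8  (cmp 8,8)
bne start: not taken
halt.
Total executed instructions: 23.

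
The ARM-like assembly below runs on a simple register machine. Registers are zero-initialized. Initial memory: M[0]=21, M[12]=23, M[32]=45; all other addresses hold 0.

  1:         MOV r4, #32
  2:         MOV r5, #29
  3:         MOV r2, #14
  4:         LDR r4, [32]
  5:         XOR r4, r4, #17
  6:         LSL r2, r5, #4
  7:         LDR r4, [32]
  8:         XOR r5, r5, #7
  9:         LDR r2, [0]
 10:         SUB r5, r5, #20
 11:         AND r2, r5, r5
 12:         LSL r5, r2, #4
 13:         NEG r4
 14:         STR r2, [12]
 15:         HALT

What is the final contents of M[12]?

6

after MOV r4, #32: r4=32
after MOV r5, #29: r5=29
after MOV r2, #14: r2=14
after LDR r4, [32]: r4=M[32]=45
after XOR r4, r4, #17: r4=45^17=60
after LSL r2, r5, #4: r2=29<<4=464
after LDR r4, [32]: r4=M[32]=45
after XOR r5, r5, #7: r5=29^7=26
after LDR r2, [0]: r2=M[0]=21
after SUB r5, r5, #20: r5=26-20=6
after AND r2, r5, r5: r2=6&6=6
after LSL r5, r2, #4: r5=6<<4=96
after NEG r4: r4=-(45)=-45
STR r2, [12] → M[12]=6
halt.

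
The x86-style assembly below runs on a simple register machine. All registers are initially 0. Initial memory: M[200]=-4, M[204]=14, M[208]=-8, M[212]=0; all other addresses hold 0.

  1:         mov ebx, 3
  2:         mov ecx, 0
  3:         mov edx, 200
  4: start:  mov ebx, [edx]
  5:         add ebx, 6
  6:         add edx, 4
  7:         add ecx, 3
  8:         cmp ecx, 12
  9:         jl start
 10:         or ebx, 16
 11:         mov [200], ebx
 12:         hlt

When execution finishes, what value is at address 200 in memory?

after mov ebx, 3: ebx=3
after mov ecx, 0: ecx=0
after mov edx, 200: edx=200
after mov ebx, [edx]: ebx=M[200]=-4
after add ebx, 6: ebx=(-4)+6=2
after add edx, 4: edx=200+4=204
after add ecx, 3: ecx=0+3=3
cmp ecx, 12  (cmp 3,12)
jl start: taken
after mov ebx, [edx]: ebx=M[204]=14
after add ebx, 6: ebx=14+6=20
after add edx, 4: edx=204+4=208
after add ecx, 3: ecx=3+3=6
cmp ecx, 12  (cmp 6,12)
jl start: taken
after mov ebx, [edx]: ebx=M[208]=-8
after add ebx, 6: ebx=(-8)+6=-2
after add edx, 4: edx=208+4=212
after add ecx, 3: ecx=6+3=9
cmp ecx, 12  (cmp 9,12)
jl start: taken
after mov ebx, [edx]: ebx=M[212]=0
after add ebx, 6: ebx=0+6=6
after add edx, 4: edx=212+4=216
after add ecx, 3: ecx=9+3=12
cmp ecx, 12  (cmp 12,12)
jl start: not taken
after or ebx, 16: ebx=6|16=22
mov [200], ebx → M[200]=22
halt.

22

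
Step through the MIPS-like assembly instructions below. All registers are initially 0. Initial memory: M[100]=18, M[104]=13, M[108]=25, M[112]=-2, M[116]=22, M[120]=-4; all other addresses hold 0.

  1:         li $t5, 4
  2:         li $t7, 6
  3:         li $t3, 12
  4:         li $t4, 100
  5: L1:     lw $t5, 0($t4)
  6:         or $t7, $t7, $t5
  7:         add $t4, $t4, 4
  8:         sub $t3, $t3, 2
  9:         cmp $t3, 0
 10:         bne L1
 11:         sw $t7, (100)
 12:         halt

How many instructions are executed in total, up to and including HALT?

42

li $t5, 4 → $t5=4
li $t7, 6 → $t7=6
li $t3, 12 → $t3=12
li $t4, 100 → $t4=100
lw $t5, 0($t4) → $t5=M[100]=18
or $t7, $t7, $t5 → $t7=6|18=22
add $t4, $t4, 4 → $t4=100+4=104
sub $t3, $t3, 2 → $t3=12-2=10
cmp $t3, 0  (cmp 10,0)
bne L1: taken
lw $t5, 0($t4) → $t5=M[104]=13
or $t7, $t7, $t5 → $t7=22|13=31
add $t4, $t4, 4 → $t4=104+4=108
sub $t3, $t3, 2 → $t3=10-2=8
cmp $t3, 0  (cmp 8,0)
bne L1: taken
lw $t5, 0($t4) → $t5=M[108]=25
or $t7, $t7, $t5 → $t7=31|25=31
add $t4, $t4, 4 → $t4=108+4=112
sub $t3, $t3, 2 → $t3=8-2=6
cmp $t3, 0  (cmp 6,0)
bne L1: taken
lw $t5, 0($t4) → $t5=M[112]=-2
or $t7, $t7, $t5 → $t7=31|(-2)=-1
add $t4, $t4, 4 → $t4=112+4=116
sub $t3, $t3, 2 → $t3=6-2=4
cmp $t3, 0  (cmp 4,0)
bne L1: taken
lw $t5, 0($t4) → $t5=M[116]=22
or $t7, $t7, $t5 → $t7=(-1)|22=-1
add $t4, $t4, 4 → $t4=116+4=120
sub $t3, $t3, 2 → $t3=4-2=2
cmp $t3, 0  (cmp 2,0)
bne L1: taken
lw $t5, 0($t4) → $t5=M[120]=-4
or $t7, $t7, $t5 → $t7=(-1)|(-4)=-1
add $t4, $t4, 4 → $t4=120+4=124
sub $t3, $t3, 2 → $t3=2-2=0
cmp $t3, 0  (cmp 0,0)
bne L1: not taken
sw $t7, (100) → M[100]=-1
halt.
Total executed instructions: 42.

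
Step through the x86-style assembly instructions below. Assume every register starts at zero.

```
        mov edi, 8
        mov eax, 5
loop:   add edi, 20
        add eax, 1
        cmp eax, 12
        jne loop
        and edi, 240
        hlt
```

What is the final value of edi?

144

mov edi, 8 → edi=8
mov eax, 5 → eax=5
add edi, 20 → edi=8+20=28
add eax, 1 → eax=5+1=6
cmp eax, 12  (cmp 6,12)
jne loop: taken
add edi, 20 → edi=28+20=48
add eax, 1 → eax=6+1=7
cmp eax, 12  (cmp 7,12)
jne loop: taken
add edi, 20 → edi=48+20=68
add eax, 1 → eax=7+1=8
cmp eax, 12  (cmp 8,12)
jne loop: taken
add edi, 20 → edi=68+20=88
add eax, 1 → eax=8+1=9
cmp eax, 12  (cmp 9,12)
jne loop: taken
add edi, 20 → edi=88+20=108
add eax, 1 → eax=9+1=10
cmp eax, 12  (cmp 10,12)
jne loop: taken
add edi, 20 → edi=108+20=128
add eax, 1 → eax=10+1=11
cmp eax, 12  (cmp 11,12)
jne loop: taken
add edi, 20 → edi=128+20=148
add eax, 1 → eax=11+1=12
cmp eax, 12  (cmp 12,12)
jne loop: not taken
and edi, 240 → edi=148&240=144
halt.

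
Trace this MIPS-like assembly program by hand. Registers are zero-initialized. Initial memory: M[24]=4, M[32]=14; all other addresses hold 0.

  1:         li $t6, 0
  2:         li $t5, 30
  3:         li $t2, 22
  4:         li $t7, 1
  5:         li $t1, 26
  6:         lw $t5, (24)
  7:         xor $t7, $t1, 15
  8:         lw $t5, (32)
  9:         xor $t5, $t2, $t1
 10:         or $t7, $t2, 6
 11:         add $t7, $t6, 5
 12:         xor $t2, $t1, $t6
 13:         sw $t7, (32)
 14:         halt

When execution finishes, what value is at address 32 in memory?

li $t6, 0 → $t6=0
li $t5, 30 → $t5=30
li $t2, 22 → $t2=22
li $t7, 1 → $t7=1
li $t1, 26 → $t1=26
lw $t5, (24) → $t5=M[24]=4
xor $t7, $t1, 15 → $t7=26^15=21
lw $t5, (32) → $t5=M[32]=14
xor $t5, $t2, $t1 → $t5=22^26=12
or $t7, $t2, 6 → $t7=22|6=22
add $t7, $t6, 5 → $t7=0+5=5
xor $t2, $t1, $t6 → $t2=26^0=26
sw $t7, (32) → M[32]=5
halt.

5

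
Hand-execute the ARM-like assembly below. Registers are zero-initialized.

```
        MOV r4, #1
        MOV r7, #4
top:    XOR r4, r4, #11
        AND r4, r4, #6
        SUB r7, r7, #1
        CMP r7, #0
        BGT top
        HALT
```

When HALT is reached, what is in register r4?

after MOV r4, #1: r4=1
after MOV r7, #4: r7=4
after XOR r4, r4, #11: r4=1^11=10
after AND r4, r4, #6: r4=10&6=2
after SUB r7, r7, #1: r7=4-1=3
CMP r7, #0  (cmp 3,0)
BGT top: taken
after XOR r4, r4, #11: r4=2^11=9
after AND r4, r4, #6: r4=9&6=0
after SUB r7, r7, #1: r7=3-1=2
CMP r7, #0  (cmp 2,0)
BGT top: taken
after XOR r4, r4, #11: r4=0^11=11
after AND r4, r4, #6: r4=11&6=2
after SUB r7, r7, #1: r7=2-1=1
CMP r7, #0  (cmp 1,0)
BGT top: taken
after XOR r4, r4, #11: r4=2^11=9
after AND r4, r4, #6: r4=9&6=0
after SUB r7, r7, #1: r7=1-1=0
CMP r7, #0  (cmp 0,0)
BGT top: not taken
halt.

0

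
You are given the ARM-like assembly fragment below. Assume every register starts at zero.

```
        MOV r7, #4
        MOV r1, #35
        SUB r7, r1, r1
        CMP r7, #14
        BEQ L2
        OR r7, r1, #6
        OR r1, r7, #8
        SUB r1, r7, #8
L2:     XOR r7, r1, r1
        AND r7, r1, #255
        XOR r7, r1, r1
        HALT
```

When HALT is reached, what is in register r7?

r7=4
r1=35
r7=35-35=0
CMP r7, #14  (cmp 0,14)
BEQ L2: not taken
r7=35|6=39
r1=39|8=47
r1=39-8=31
r7=31^31=0
r7=31&255=31
r7=31^31=0
halt.

0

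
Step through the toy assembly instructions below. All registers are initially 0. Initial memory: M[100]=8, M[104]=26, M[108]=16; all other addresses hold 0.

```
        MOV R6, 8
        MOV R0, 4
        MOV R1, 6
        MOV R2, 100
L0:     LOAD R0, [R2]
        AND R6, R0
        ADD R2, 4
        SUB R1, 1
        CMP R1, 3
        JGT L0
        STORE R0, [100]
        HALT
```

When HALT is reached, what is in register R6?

MOV R6, 8 → R6=8
MOV R0, 4 → R0=4
MOV R1, 6 → R1=6
MOV R2, 100 → R2=100
LOAD R0, [R2] → R0=M[100]=8
AND R6, R0 → R6=8&8=8
ADD R2, 4 → R2=100+4=104
SUB R1, 1 → R1=6-1=5
CMP R1, 3  (cmp 5,3)
JGT L0: taken
LOAD R0, [R2] → R0=M[104]=26
AND R6, R0 → R6=8&26=8
ADD R2, 4 → R2=104+4=108
SUB R1, 1 → R1=5-1=4
CMP R1, 3  (cmp 4,3)
JGT L0: taken
LOAD R0, [R2] → R0=M[108]=16
AND R6, R0 → R6=8&16=0
ADD R2, 4 → R2=108+4=112
SUB R1, 1 → R1=4-1=3
CMP R1, 3  (cmp 3,3)
JGT L0: not taken
STORE R0, [100] → M[100]=16
halt.

0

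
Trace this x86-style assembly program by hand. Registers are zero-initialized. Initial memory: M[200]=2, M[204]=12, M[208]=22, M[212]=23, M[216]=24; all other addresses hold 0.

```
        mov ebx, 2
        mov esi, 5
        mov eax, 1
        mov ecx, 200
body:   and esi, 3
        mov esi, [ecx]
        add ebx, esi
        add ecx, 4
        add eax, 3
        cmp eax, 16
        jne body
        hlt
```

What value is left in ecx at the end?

mov ebx, 2 → ebx=2
mov esi, 5 → esi=5
mov eax, 1 → eax=1
mov ecx, 200 → ecx=200
and esi, 3 → esi=5&3=1
mov esi, [ecx] → esi=M[200]=2
add ebx, esi → ebx=2+2=4
add ecx, 4 → ecx=200+4=204
add eax, 3 → eax=1+3=4
cmp eax, 16  (cmp 4,16)
jne body: taken
and esi, 3 → esi=2&3=2
mov esi, [ecx] → esi=M[204]=12
add ebx, esi → ebx=4+12=16
add ecx, 4 → ecx=204+4=208
add eax, 3 → eax=4+3=7
cmp eax, 16  (cmp 7,16)
jne body: taken
and esi, 3 → esi=12&3=0
mov esi, [ecx] → esi=M[208]=22
add ebx, esi → ebx=16+22=38
add ecx, 4 → ecx=208+4=212
add eax, 3 → eax=7+3=10
cmp eax, 16  (cmp 10,16)
jne body: taken
and esi, 3 → esi=22&3=2
mov esi, [ecx] → esi=M[212]=23
add ebx, esi → ebx=38+23=61
add ecx, 4 → ecx=212+4=216
add eax, 3 → eax=10+3=13
cmp eax, 16  (cmp 13,16)
jne body: taken
and esi, 3 → esi=23&3=3
mov esi, [ecx] → esi=M[216]=24
add ebx, esi → ebx=61+24=85
add ecx, 4 → ecx=216+4=220
add eax, 3 → eax=13+3=16
cmp eax, 16  (cmp 16,16)
jne body: not taken
halt.

220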